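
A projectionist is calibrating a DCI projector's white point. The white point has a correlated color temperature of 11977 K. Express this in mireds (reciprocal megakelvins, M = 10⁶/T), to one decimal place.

83.5 mireds

M = 10⁶ / 11977 = 83.493 → 83.5 mireds.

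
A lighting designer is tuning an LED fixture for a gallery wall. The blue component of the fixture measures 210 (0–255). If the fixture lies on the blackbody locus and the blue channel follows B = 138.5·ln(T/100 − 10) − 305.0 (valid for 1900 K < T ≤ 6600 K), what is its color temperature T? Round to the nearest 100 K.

ln(t − 10) = (210 + 305.0) / 138.5 = 3.7184.
t − 10 = e^3.7184 = 41.199, so t = 51.199.
T = 100·t = 5120 K → 5100 K to the nearest 100 K.

5100 K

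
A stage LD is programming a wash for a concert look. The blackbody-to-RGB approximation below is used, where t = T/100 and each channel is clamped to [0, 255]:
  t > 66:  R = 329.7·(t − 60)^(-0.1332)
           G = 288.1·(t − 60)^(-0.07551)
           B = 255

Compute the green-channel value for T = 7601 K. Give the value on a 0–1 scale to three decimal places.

0.916

t = 7601/100 = 76.01; the t > 66 branch applies.
G = 288.1·(76.01 − 60)^(-0.07551) = 288.1·16.01^(-0.07551) = 288.1·0.81107 = 233.668.
On a 0–1 scale: 233.668/255 = 0.9163 → 0.916.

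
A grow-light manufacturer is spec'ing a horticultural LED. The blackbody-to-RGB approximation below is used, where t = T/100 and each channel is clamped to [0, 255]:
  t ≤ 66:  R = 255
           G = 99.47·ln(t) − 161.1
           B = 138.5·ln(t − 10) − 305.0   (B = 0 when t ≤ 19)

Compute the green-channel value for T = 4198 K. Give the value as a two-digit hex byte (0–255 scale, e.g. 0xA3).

0xD3

t = 4198/100 = 41.98; the t ≤ 66 branch applies.
G = 99.47·ln 41.98 − 161.1 = 99.47·3.7372 − 161.1 = 210.639.
Rounded: 211; in hex, 0xD3.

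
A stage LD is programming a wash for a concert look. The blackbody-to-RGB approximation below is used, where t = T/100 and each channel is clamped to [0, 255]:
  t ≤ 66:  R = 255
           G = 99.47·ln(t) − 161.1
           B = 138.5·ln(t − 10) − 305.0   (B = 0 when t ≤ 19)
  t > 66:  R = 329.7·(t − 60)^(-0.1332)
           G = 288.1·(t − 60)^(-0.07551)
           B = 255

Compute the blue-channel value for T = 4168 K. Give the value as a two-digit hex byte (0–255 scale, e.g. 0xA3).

0xAE

t = 4168/100 = 41.68; the t ≤ 66 branch applies.
B = 138.5·ln(41.68 − 10) − 305.0 = 138.5·ln 31.68 − 305.0 = 138.5·3.4557 − 305.0 = 173.612.
Rounded: 174; in hex, 0xAE.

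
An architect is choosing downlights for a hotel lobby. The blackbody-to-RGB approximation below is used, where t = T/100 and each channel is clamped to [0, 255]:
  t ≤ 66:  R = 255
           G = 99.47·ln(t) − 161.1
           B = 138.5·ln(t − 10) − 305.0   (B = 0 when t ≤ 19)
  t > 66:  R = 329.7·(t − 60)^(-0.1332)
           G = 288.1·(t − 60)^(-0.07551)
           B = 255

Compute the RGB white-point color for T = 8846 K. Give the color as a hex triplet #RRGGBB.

t = 8846/100 = 88.46; the t > 66 branch applies.
R = 329.7·(88.46 − 60)^(-0.1332) = 329.7·28.46^(-0.1332) = 329.7·0.64017 = 211.064.
G = 288.1·(88.46 − 60)^(-0.07551) = 288.1·28.46^(-0.07551) = 288.1·0.77659 = 223.735.
B = 255 by definition for t > 66.
Rounded: (211, 224, 255).
In hex: #D3E0FF.

#D3E0FF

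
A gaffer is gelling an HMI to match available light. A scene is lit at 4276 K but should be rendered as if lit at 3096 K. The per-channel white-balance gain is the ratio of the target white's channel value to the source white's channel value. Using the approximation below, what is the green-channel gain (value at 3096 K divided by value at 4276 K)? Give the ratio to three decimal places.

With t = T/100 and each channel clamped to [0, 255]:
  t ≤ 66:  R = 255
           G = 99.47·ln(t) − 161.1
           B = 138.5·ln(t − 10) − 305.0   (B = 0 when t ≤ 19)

0.849

At 4276 K (t = 42.76):
  G = 99.47·ln 42.76 − 161.1 = 99.47·3.7556 − 161.1 = 212.470.
At 3096 K (t = 30.96):
  G = 99.47·ln 30.96 − 161.1 = 99.47·3.4327 − 161.1 = 180.350.
Gain = 180.350 / 212.470 = 0.8488 → 0.849.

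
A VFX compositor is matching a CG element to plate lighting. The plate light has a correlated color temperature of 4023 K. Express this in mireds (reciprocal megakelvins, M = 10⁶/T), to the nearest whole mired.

249 mireds

M = 10⁶ / 4023 = 248.571 → 249 mireds.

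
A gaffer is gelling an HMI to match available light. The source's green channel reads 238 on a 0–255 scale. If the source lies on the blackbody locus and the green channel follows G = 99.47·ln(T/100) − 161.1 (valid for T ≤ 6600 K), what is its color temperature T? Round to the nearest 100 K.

5500 K

ln t = (238 + 161.1) / 99.47 = 4.0123.
t = e^4.0123 = 55.272.
T = 100·t = 5527 K → 5500 K to the nearest 100 K.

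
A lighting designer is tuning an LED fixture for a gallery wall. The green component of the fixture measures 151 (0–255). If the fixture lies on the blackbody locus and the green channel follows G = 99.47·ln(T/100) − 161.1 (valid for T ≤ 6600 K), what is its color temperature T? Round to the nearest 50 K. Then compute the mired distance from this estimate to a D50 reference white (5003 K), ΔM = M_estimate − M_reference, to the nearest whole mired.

ln t = (151 + 161.1) / 99.47 = 3.1376.
t = e^3.1376 = 23.049.
T = 100·t = 2305 K → 2300 K to the nearest 50 K.
M_estimate = 10⁶/2300 = 434.78; M_reference = 10⁶/5003 = 199.88.
ΔM = 434.78 − 199.88 = 234.90 → +235 mireds.

+235 mireds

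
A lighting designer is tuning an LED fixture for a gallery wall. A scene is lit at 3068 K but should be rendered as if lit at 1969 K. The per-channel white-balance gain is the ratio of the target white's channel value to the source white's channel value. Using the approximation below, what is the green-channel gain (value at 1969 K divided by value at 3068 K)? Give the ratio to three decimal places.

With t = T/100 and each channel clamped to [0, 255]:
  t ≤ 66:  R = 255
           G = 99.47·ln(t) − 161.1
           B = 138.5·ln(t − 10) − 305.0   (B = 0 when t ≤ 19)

At 3068 K (t = 30.68):
  G = 99.47·ln 30.68 − 161.1 = 99.47·3.4236 − 161.1 = 179.447.
At 1969 K (t = 19.69):
  G = 99.47·ln 19.69 − 161.1 = 99.47·2.9801 − 161.1 = 135.332.
Gain = 135.332 / 179.447 = 0.7542 → 0.754.

0.754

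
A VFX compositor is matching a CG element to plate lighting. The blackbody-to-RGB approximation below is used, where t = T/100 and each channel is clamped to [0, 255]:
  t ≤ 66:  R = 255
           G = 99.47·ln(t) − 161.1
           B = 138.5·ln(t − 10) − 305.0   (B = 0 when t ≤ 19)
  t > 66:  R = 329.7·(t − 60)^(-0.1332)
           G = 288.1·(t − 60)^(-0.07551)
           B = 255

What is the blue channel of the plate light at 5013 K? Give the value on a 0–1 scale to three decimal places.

0.809

t = 5013/100 = 50.13; the t ≤ 66 branch applies.
B = 138.5·ln(50.13 − 10) − 305.0 = 138.5·ln 40.13 − 305.0 = 138.5·3.6921 − 305.0 = 206.359.
On a 0–1 scale: 206.359/255 = 0.8093 → 0.809.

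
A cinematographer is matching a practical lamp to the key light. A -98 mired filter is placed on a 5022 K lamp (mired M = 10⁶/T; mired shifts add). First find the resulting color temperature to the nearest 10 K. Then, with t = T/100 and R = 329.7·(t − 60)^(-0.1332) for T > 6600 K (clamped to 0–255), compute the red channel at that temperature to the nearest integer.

202

M_in = 10⁶/5022 = 199.12; M_out = 199.12 + (-98) = 101.12.
T_out = 10⁶/101.12 = 9888.9 K → 9890 K; t = 98.9.
R = 329.7·(98.9 − 60)^(-0.1332) = 329.7·38.9^(-0.1332) = 329.7·0.61407 = 202.459.
Rounded: 202.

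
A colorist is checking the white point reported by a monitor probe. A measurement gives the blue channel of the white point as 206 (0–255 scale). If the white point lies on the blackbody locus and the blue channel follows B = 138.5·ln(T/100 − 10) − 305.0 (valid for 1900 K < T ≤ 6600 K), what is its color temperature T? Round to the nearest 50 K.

5000 K

ln(t − 10) = (206 + 305.0) / 138.5 = 3.6895.
t − 10 = e^3.6895 = 40.026, so t = 50.026.
T = 100·t = 5003 K → 5000 K to the nearest 50 K.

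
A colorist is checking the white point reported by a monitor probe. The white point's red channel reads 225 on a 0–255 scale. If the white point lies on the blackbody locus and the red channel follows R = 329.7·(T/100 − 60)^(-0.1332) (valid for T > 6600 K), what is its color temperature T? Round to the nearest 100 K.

7800 K

(t − 60)^(-0.1332) = 225/329.7 = 0.68244.
t − 60 = 0.68244^(1/-0.1332) = 0.68244^(-7.508) = 17.610, so t = 77.610.
T = 100·t = 7761 K → 7800 K to the nearest 100 K.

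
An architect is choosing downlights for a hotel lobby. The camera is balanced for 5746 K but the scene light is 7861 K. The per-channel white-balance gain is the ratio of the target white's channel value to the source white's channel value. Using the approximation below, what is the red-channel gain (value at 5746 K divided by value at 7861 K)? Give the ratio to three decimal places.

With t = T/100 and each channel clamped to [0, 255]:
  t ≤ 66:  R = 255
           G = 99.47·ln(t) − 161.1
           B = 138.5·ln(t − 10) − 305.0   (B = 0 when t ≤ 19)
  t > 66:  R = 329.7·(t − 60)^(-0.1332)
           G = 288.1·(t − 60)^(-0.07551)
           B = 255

1.142

At 7861 K (t = 78.61):
  R = 329.7·(78.61 − 60)^(-0.1332) = 329.7·18.61^(-0.1332) = 329.7·0.67744 = 223.351.
At 5746 K (t = 57.46):
  R = 255 by definition for t ≤ 66.
Gain = 255.000 / 223.351 = 1.1417 → 1.142.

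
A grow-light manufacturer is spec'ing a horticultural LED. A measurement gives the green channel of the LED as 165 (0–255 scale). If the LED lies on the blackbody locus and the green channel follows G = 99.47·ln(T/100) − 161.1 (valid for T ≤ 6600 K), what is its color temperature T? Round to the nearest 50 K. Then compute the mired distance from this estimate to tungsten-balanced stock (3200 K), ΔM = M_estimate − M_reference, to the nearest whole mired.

ln t = (165 + 161.1) / 99.47 = 3.2784.
t = e^3.2784 = 26.533.
T = 100·t = 2653 K → 2650 K to the nearest 50 K.
M_estimate = 10⁶/2650 = 377.36; M_reference = 10⁶/3200 = 312.50.
ΔM = 377.36 − 312.50 = 64.86 → +65 mireds.

+65 mireds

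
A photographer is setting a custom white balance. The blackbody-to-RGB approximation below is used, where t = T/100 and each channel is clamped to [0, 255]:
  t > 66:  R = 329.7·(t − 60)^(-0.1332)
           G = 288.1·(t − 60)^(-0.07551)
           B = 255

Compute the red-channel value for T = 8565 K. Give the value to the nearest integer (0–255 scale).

t = 8565/100 = 85.65; the t > 66 branch applies.
R = 329.7·(85.65 − 60)^(-0.1332) = 329.7·25.65^(-0.1332) = 329.7·0.64910 = 214.007.
Rounded: 214.

214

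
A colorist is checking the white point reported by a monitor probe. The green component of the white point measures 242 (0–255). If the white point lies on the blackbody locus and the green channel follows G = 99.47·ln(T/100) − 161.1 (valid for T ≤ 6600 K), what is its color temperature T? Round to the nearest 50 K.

ln t = (242 + 161.1) / 99.47 = 4.0525.
t = e^4.0525 = 57.540.
T = 100·t = 5754 K → 5750 K to the nearest 50 K.

5750 K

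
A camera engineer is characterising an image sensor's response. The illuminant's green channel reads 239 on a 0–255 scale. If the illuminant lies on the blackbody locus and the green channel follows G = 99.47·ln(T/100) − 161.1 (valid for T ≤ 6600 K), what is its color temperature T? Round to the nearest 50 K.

ln t = (239 + 161.1) / 99.47 = 4.0223.
t = e^4.0223 = 55.830.
T = 100·t = 5583 K → 5600 K to the nearest 50 K.

5600 K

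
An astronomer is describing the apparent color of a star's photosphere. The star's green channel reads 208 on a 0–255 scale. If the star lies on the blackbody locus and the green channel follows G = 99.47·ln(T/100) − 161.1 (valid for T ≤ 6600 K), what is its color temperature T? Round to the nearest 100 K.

ln t = (208 + 161.1) / 99.47 = 3.7107.
t = e^3.7107 = 40.881.
T = 100·t = 4088 K → 4100 K to the nearest 100 K.

4100 K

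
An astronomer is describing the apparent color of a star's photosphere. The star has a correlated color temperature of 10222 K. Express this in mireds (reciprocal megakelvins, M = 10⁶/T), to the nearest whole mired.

M = 10⁶ / 10222 = 97.828 → 98 mireds.

98 mireds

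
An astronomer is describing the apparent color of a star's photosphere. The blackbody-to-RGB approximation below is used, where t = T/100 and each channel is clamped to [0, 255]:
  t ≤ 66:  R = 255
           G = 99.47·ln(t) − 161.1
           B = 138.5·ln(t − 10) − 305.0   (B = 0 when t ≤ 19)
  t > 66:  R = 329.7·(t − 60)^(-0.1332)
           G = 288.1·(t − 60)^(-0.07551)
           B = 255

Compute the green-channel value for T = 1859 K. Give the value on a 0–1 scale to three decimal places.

0.508

t = 1859/100 = 18.59; the t ≤ 66 branch applies.
G = 99.47·ln 18.59 − 161.1 = 99.47·2.9226 − 161.1 = 129.613.
On a 0–1 scale: 129.613/255 = 0.5083 → 0.508.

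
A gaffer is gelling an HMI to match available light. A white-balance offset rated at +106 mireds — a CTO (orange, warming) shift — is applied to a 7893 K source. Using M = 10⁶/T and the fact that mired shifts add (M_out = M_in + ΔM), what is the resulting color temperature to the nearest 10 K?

M_in = 10⁶/7893 = 126.69 mireds.
M_out = 126.69 + (+106) = 232.69 mireds.
T_out = 10⁶/232.69 = 4297.5 K → 4300 K.

4300 K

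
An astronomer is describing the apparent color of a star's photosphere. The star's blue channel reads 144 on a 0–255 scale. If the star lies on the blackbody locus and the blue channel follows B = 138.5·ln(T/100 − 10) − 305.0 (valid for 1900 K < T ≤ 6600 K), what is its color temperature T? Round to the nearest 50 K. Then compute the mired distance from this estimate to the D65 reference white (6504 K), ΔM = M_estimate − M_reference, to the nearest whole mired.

ln(t − 10) = (144 + 305.0) / 138.5 = 3.2419.
t − 10 = e^3.2419 = 25.582, so t = 35.582.
T = 100·t = 3558 K → 3550 K to the nearest 50 K.
M_estimate = 10⁶/3550 = 281.69; M_reference = 10⁶/6504 = 153.75.
ΔM = 281.69 − 153.75 = 127.94 → +128 mireds.

+128 mireds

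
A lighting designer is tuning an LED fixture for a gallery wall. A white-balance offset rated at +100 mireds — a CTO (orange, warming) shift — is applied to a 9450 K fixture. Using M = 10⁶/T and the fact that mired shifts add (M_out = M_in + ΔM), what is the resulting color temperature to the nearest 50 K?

4850 K

M_in = 10⁶/9450 = 105.82 mireds.
M_out = 105.82 + (+100) = 205.82 mireds.
T_out = 10⁶/205.82 = 4858.6 K → 4850 K.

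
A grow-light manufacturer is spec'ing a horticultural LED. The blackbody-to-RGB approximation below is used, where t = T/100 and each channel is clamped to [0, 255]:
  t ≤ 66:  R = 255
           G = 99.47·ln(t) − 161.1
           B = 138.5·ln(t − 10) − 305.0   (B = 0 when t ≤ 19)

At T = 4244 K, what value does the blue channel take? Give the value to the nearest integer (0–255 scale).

t = 4244/100 = 42.44; the t ≤ 66 branch applies.
B = 138.5·ln(42.44 − 10) − 305.0 = 138.5·ln 32.44 − 305.0 = 138.5·3.4794 − 305.0 = 176.896.
Rounded: 177.

177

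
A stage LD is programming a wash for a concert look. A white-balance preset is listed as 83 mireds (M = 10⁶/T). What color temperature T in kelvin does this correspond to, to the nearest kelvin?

T = 10⁶ / 83 = 12048.19 K → 12048 K.

12048 K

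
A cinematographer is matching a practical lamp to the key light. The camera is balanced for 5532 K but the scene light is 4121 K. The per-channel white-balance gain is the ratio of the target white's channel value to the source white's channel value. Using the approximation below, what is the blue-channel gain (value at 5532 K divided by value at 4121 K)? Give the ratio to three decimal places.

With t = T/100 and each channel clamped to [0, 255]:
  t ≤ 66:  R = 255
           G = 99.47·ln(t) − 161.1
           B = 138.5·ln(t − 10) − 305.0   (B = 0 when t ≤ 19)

1.301

At 4121 K (t = 41.21):
  B = 138.5·ln(41.21 − 10) − 305.0 = 138.5·ln 31.21 − 305.0 = 138.5·3.4407 − 305.0 = 171.542.
At 5532 K (t = 55.32):
  B = 138.5·ln(55.32 − 10) − 305.0 = 138.5·ln 45.32 − 305.0 = 138.5·3.8137 − 305.0 = 223.204.
Gain = 223.204 / 171.542 = 1.3012 → 1.301.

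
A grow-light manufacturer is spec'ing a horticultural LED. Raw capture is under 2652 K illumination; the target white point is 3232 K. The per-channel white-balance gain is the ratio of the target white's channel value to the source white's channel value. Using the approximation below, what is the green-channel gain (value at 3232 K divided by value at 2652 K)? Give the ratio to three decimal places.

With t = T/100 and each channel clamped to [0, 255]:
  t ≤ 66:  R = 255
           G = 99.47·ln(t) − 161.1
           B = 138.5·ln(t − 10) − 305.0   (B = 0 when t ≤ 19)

At 2652 K (t = 26.52):
  G = 99.47·ln 26.52 − 161.1 = 99.47·3.2779 − 161.1 = 164.953.
At 3232 K (t = 32.32):
  G = 99.47·ln 32.32 − 161.1 = 99.47·3.4757 − 161.1 = 184.627.
Gain = 184.627 / 164.953 = 1.1193 → 1.119.

1.119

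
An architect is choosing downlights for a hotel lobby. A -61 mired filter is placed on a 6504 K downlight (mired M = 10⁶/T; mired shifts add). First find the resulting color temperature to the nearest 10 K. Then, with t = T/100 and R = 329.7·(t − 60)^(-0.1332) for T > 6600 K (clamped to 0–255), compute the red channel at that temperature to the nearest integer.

197

M_in = 10⁶/6504 = 153.75; M_out = 153.75 + (-61) = 92.75.
T_out = 10⁶/92.75 = 10781.5 K → 10780 K; t = 107.8.
R = 329.7·(107.8 − 60)^(-0.1332) = 329.7·47.8^(-0.1332) = 329.7·0.59745 = 196.979.
Rounded: 197.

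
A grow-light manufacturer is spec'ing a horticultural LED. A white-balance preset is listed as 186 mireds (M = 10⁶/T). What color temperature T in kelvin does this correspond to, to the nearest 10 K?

5380 K

T = 10⁶ / 186 = 5376.34 K → 5380 K.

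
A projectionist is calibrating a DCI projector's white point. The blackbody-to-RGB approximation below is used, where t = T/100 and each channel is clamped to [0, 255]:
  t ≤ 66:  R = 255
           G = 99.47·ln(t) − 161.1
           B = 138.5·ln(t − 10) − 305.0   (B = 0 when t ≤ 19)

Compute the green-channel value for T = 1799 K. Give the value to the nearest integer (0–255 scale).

126

t = 1799/100 = 17.99; the t ≤ 66 branch applies.
G = 99.47·ln 17.99 − 161.1 = 99.47·2.8898 − 161.1 = 126.350.
Rounded: 126.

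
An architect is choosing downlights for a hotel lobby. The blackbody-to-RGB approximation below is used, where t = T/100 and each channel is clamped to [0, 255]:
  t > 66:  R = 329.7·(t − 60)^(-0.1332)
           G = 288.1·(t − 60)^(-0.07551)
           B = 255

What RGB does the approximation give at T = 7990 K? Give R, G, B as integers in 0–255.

R=221, G=230, B=255

t = 7990/100 = 79.9; the t > 66 branch applies.
R = 329.7·(79.9 − 60)^(-0.1332) = 329.7·19.9^(-0.1332) = 329.7·0.67142 = 221.366.
G = 288.1·(79.9 − 60)^(-0.07551) = 288.1·19.9^(-0.07551) = 288.1·0.79785 = 229.862.
B = 255 by definition for t > 66.
Rounded: (221, 230, 255).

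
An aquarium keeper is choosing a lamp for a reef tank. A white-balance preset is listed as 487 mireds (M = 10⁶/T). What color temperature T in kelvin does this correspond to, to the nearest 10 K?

T = 10⁶ / 487 = 2053.39 K → 2050 K.

2050 K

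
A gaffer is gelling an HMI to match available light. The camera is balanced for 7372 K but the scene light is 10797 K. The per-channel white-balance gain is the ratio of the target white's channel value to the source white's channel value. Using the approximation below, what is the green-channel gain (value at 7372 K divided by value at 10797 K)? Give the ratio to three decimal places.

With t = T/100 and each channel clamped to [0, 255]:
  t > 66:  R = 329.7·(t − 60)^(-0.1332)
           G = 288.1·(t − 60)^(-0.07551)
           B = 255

At 10797 K (t = 107.97):
  G = 288.1·(107.97 − 60)^(-0.07551) = 288.1·47.97^(-0.07551) = 288.1·0.74657 = 215.087.
At 7372 K (t = 73.72):
  G = 288.1·(73.72 − 60)^(-0.07551) = 288.1·13.72^(-0.07551) = 288.1·0.82058 = 236.408.
Gain = 236.408 / 215.087 = 1.0991 → 1.099.

1.099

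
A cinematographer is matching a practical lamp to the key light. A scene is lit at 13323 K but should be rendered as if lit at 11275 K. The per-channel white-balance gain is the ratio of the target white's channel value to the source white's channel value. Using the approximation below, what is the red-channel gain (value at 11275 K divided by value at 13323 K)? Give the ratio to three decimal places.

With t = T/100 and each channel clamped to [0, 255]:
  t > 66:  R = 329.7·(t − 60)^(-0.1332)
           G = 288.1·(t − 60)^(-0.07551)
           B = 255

At 13323 K (t = 133.23):
  R = 329.7·(133.23 − 60)^(-0.1332) = 329.7·73.23^(-0.1332) = 329.7·0.56445 = 186.098.
At 11275 K (t = 112.75):
  R = 329.7·(112.75 − 60)^(-0.1332) = 329.7·52.75^(-0.1332) = 329.7·0.58966 = 194.410.
Gain = 194.410 / 186.098 = 1.0447 → 1.045.

1.045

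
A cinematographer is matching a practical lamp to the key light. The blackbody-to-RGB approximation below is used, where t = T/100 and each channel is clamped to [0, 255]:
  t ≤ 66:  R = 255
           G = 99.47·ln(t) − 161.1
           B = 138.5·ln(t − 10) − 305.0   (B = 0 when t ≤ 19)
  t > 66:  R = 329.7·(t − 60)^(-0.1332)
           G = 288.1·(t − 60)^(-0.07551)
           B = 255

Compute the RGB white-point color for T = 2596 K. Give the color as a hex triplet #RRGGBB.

t = 2596/100 = 25.96; the t ≤ 66 branch applies.
R = 255 by definition for t ≤ 66.
G = 99.47·ln 25.96 − 161.1 = 99.47·3.2566 − 161.1 = 162.830.
B = 138.5·ln(25.96 − 10) − 305.0 = 138.5·ln 15.96 − 305.0 = 138.5·2.7701 − 305.0 = 78.657.
Rounded: (255, 163, 79).
In hex: #FFA34F.

#FFA34F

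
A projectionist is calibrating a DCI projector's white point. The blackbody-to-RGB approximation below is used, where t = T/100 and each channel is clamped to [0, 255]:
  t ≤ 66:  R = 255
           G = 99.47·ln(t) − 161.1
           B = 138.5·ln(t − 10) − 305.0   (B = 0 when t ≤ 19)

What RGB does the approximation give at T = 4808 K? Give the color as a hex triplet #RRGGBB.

#FFE0C7

t = 4808/100 = 48.08; the t ≤ 66 branch applies.
R = 255 by definition for t ≤ 66.
G = 99.47·ln 48.08 − 161.1 = 99.47·3.8729 − 161.1 = 224.134.
B = 138.5·ln(48.08 − 10) − 305.0 = 138.5·ln 38.08 − 305.0 = 138.5·3.6397 − 305.0 = 199.097.
Rounded: (255, 224, 199).
In hex: #FFE0C7.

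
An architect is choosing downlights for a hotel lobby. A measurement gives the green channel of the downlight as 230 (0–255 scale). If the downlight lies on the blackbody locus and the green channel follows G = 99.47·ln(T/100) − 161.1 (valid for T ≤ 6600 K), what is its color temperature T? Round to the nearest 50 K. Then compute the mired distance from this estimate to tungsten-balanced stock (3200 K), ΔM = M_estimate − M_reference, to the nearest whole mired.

ln t = (230 + 161.1) / 99.47 = 3.9318.
t = e^3.9318 = 51.001.
T = 100·t = 5100 K → 5100 K to the nearest 50 K.
M_estimate = 10⁶/5100 = 196.08; M_reference = 10⁶/3200 = 312.50.
ΔM = 196.08 − 312.50 = -116.42 → -116 mireds.

-116 mireds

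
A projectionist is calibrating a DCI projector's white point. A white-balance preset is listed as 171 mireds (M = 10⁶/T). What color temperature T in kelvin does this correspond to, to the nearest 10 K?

T = 10⁶ / 171 = 5847.95 K → 5850 K.

5850 K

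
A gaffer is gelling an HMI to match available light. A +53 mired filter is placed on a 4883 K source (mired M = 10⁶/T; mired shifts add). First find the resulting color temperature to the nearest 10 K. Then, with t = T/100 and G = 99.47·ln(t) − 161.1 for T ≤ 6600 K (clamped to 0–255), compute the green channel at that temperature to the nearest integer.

M_in = 10⁶/4883 = 204.79; M_out = 204.79 + (+53) = 257.79.
T_out = 10⁶/257.79 = 3879.1 K → 3880 K; t = 38.8.
G = 99.47·ln 38.8 − 161.1 = 99.47·3.6584 − 161.1 = 202.803.
Rounded: 203.

203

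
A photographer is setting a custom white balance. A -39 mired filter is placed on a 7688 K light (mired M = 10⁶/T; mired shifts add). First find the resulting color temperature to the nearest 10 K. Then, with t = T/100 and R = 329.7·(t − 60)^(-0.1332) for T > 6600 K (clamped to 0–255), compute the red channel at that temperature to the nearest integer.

M_in = 10⁶/7688 = 130.07; M_out = 130.07 + (-39) = 91.07.
T_out = 10⁶/91.07 = 10980.2 K → 10980 K; t = 109.8.
R = 329.7·(109.8 − 60)^(-0.1332) = 329.7·49.8^(-0.1332) = 329.7·0.59420 = 195.906.
Rounded: 196.

196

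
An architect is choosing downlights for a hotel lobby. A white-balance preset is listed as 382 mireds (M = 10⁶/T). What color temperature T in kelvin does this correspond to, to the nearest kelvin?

T = 10⁶ / 382 = 2617.80 K → 2618 K.

2618 K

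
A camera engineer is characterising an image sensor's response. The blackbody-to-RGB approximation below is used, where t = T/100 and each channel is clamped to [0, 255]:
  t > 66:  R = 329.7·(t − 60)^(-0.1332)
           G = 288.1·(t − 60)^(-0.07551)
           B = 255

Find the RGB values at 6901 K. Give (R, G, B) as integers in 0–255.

t = 6901/100 = 69.01; the t > 66 branch applies.
R = 329.7·(69.01 − 60)^(-0.1332) = 329.7·9.01^(-0.1332) = 329.7·0.74616 = 246.008.
G = 288.1·(69.01 − 60)^(-0.07551) = 288.1·9.01^(-0.07551) = 288.1·0.84705 = 244.035.
B = 255 by definition for t > 66.
Rounded: (246, 244, 255).

(246, 244, 255)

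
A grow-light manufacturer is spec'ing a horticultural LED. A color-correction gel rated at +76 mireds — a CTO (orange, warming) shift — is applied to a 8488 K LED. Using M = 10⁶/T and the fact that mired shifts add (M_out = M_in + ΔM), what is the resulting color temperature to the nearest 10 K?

5160 K

M_in = 10⁶/8488 = 117.81 mireds.
M_out = 117.81 + (+76) = 193.81 mireds.
T_out = 10⁶/193.81 = 5159.6 K → 5160 K.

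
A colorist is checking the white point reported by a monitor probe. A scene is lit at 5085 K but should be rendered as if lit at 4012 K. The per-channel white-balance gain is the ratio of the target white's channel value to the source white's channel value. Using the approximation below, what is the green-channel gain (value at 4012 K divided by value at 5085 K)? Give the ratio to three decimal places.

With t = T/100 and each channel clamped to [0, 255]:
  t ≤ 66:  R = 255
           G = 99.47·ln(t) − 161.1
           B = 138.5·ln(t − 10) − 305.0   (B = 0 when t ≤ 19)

At 5085 K (t = 50.85):
  G = 99.47·ln 50.85 − 161.1 = 99.47·3.9289 − 161.1 = 229.706.
At 4012 K (t = 40.12):
  G = 99.47·ln 40.12 − 161.1 = 99.47·3.6919 − 161.1 = 206.131.
Gain = 206.131 / 229.706 = 0.8974 → 0.897.

0.897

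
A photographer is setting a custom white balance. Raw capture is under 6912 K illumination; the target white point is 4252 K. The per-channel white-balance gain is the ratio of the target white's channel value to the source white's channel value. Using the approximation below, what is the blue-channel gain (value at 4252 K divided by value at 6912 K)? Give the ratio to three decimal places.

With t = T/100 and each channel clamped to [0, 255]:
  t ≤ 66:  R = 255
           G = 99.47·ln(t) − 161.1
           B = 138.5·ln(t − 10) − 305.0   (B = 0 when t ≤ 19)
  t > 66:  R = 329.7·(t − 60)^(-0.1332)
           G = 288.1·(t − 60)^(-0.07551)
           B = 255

At 6912 K (t = 69.12):
  B = 255 by definition for t > 66.
At 4252 K (t = 42.52):
  B = 138.5·ln(42.52 − 10) − 305.0 = 138.5·ln 32.52 − 305.0 = 138.5·3.4819 − 305.0 = 177.237.
Gain = 177.237 / 255.000 = 0.6950 → 0.695.

0.695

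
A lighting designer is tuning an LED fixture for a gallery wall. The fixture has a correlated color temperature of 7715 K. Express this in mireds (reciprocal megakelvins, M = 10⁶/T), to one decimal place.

M = 10⁶ / 7715 = 129.618 → 129.6 mireds.

129.6 mireds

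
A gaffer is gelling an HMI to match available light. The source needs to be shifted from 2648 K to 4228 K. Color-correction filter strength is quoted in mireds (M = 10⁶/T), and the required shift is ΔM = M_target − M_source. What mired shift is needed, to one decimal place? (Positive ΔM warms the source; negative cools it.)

M_source = 10⁶/2648 = 377.644; M_target = 10⁶/4228 = 236.518.
ΔM = 236.518 − 377.644 = -141.125 → -141.1 mireds, a cooling shift.

-141.1 mireds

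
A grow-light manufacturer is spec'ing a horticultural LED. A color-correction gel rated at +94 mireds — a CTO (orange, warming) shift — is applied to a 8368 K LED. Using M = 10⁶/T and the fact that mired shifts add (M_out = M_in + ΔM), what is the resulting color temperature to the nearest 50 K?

M_in = 10⁶/8368 = 119.50 mireds.
M_out = 119.50 + (+94) = 213.50 mireds.
T_out = 10⁶/213.50 = 4683.8 K → 4700 K.

4700 K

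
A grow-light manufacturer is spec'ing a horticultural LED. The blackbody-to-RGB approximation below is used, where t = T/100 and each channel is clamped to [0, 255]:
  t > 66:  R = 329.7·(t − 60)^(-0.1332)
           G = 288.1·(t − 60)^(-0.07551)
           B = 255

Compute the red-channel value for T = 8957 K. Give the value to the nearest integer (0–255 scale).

t = 8957/100 = 89.57; the t > 66 branch applies.
R = 329.7·(89.57 − 60)^(-0.1332) = 329.7·29.57^(-0.1332) = 329.7·0.63692 = 209.991.
Rounded: 210.

210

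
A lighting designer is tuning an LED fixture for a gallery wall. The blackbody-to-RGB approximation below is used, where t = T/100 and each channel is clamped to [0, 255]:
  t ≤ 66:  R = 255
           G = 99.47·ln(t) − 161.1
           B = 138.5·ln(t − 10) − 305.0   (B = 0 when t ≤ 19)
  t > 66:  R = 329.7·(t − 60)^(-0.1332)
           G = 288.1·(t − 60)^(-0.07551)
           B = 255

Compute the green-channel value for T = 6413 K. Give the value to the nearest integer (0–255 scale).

253

t = 6413/100 = 64.13; the t ≤ 66 branch applies.
G = 99.47·ln 64.13 − 161.1 = 99.47·4.1609 − 161.1 = 252.786.
Rounded: 253.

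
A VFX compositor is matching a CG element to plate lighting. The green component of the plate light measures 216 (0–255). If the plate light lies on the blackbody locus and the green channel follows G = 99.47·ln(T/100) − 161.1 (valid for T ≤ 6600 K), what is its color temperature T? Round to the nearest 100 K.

4400 K

ln t = (216 + 161.1) / 99.47 = 3.7911.
t = e^3.7911 = 44.305.
T = 100·t = 4430 K → 4400 K to the nearest 100 K.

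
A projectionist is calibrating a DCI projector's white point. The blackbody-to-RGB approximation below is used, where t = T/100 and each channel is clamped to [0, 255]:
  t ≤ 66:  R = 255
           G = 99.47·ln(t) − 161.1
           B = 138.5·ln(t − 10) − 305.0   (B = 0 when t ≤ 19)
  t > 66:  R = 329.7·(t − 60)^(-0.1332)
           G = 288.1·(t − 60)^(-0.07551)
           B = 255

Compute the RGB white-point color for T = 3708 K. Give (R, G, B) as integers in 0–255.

t = 3708/100 = 37.08; the t ≤ 66 branch applies.
R = 255 by definition for t ≤ 66.
G = 99.47·ln 37.08 − 161.1 = 99.47·3.6131 − 161.1 = 198.293.
B = 138.5·ln(37.08 − 10) − 305.0 = 138.5·ln 27.08 − 305.0 = 138.5·3.2988 − 305.0 = 151.883.
Rounded: (255, 198, 152).

(255, 198, 152)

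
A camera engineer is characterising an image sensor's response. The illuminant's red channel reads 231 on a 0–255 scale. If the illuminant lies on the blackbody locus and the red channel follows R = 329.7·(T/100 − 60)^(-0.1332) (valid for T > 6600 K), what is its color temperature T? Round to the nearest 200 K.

7400 K

(t − 60)^(-0.1332) = 231/329.7 = 0.70064.
t − 60 = 0.70064^(1/-0.1332) = 0.70064^(-7.508) = 14.453, so t = 74.453.
T = 100·t = 7445 K → 7400 K to the nearest 200 K.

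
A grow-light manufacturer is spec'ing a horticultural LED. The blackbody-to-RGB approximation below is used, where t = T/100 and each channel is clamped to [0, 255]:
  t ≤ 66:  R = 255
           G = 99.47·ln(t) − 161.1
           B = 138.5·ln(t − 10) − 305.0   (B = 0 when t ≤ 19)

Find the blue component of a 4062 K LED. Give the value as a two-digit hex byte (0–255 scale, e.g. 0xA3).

t = 4062/100 = 40.62; the t ≤ 66 branch applies.
B = 138.5·ln(40.62 − 10) − 305.0 = 138.5·ln 30.62 − 305.0 = 138.5·3.4217 − 305.0 = 168.899.
Rounded: 169; in hex, 0xA9.

0xA9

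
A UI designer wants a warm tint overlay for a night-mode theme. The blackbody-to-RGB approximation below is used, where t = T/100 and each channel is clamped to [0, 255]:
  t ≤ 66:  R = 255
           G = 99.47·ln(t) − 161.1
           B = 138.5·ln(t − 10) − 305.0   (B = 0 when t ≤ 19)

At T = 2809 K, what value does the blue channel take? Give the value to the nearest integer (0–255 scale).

t = 2809/100 = 28.09; the t ≤ 66 branch applies.
B = 138.5·ln(28.09 − 10) − 305.0 = 138.5·ln 18.09 − 305.0 = 138.5·2.8954 − 305.0 = 96.007.
Rounded: 96.

96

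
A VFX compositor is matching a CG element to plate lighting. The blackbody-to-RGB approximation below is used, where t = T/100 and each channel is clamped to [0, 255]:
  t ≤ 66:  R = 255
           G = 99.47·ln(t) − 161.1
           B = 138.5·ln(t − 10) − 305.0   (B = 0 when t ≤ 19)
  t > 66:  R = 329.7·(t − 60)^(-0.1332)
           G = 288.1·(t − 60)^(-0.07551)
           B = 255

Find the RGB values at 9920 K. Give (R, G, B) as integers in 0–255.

(202, 218, 255)

t = 9920/100 = 99.2; the t > 66 branch applies.
R = 329.7·(99.2 − 60)^(-0.1332) = 329.7·39.2^(-0.1332) = 329.7·0.61344 = 202.252.
G = 288.1·(99.2 − 60)^(-0.07551) = 288.1·39.2^(-0.07551) = 288.1·0.75804 = 218.391.
B = 255 by definition for t > 66.
Rounded: (202, 218, 255).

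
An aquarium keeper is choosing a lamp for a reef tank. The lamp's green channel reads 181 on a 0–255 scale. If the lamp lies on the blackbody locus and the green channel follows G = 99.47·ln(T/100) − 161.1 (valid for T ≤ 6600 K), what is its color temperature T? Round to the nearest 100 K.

3100 K

ln t = (181 + 161.1) / 99.47 = 3.4392.
t = e^3.4392 = 31.163.
T = 100·t = 3116 K → 3100 K to the nearest 100 K.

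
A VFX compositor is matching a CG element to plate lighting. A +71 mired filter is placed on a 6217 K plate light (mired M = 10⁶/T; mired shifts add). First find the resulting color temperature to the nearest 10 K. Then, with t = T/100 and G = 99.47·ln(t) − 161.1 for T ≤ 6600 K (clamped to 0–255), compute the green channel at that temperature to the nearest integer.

M_in = 10⁶/6217 = 160.85; M_out = 160.85 + (+71) = 231.85.
T_out = 10⁶/231.85 = 4313.1 K → 4310 K; t = 43.1.
G = 99.47·ln 43.1 − 161.1 = 99.47·3.7635 − 161.1 = 213.258.
Rounded: 213.

213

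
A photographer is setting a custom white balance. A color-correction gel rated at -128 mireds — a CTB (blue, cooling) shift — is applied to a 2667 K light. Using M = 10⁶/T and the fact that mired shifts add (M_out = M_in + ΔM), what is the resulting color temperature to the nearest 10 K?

M_in = 10⁶/2667 = 374.95 mireds.
M_out = 374.95 + (-128) = 246.95 mireds.
T_out = 10⁶/246.95 = 4049.4 K → 4050 K.

4050 K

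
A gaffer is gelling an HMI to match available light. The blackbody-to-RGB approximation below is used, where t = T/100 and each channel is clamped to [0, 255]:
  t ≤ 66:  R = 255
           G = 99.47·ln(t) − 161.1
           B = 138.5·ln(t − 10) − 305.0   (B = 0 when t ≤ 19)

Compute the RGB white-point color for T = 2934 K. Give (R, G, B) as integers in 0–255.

(255, 175, 105)

t = 2934/100 = 29.34; the t ≤ 66 branch applies.
R = 255 by definition for t ≤ 66.
G = 99.47·ln 29.34 − 161.1 = 99.47·3.3790 − 161.1 = 175.004.
B = 138.5·ln(29.34 − 10) − 305.0 = 138.5·ln 19.34 − 305.0 = 138.5·2.9622 − 305.0 = 105.261.
Rounded: (255, 175, 105).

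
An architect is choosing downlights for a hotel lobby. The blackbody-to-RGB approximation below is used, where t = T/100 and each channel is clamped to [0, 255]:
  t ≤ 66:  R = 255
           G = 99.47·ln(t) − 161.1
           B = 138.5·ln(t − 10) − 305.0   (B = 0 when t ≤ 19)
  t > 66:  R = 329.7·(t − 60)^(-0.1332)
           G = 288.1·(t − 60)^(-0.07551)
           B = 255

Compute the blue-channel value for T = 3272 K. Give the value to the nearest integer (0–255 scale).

128

t = 3272/100 = 32.72; the t ≤ 66 branch applies.
B = 138.5·ln(32.72 − 10) − 305.0 = 138.5·ln 22.72 − 305.0 = 138.5·3.1232 − 305.0 = 127.570.
Rounded: 128.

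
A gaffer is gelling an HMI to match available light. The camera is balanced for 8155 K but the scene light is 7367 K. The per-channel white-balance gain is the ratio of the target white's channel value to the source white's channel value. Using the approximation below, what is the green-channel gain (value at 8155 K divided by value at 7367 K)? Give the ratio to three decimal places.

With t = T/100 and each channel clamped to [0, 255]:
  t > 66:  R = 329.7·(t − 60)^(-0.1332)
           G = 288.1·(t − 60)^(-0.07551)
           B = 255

At 7367 K (t = 73.67):
  G = 288.1·(73.67 − 60)^(-0.07551) = 288.1·13.67^(-0.07551) = 288.1·0.82080 = 236.473.
At 8155 K (t = 81.55):
  G = 288.1·(81.55 − 60)^(-0.07551) = 288.1·21.55^(-0.07551) = 288.1·0.79307 = 228.483.
Gain = 228.483 / 236.473 = 0.9662 → 0.966.

0.966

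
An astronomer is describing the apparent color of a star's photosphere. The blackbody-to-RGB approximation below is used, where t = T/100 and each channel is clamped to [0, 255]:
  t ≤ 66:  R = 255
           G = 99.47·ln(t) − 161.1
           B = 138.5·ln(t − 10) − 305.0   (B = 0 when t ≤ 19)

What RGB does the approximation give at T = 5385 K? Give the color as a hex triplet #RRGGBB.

t = 5385/100 = 53.85; the t ≤ 66 branch applies.
R = 255 by definition for t ≤ 66.
G = 99.47·ln 53.85 − 161.1 = 99.47·3.9862 − 161.1 = 235.408.
B = 138.5·ln(53.85 − 10) − 305.0 = 138.5·ln 43.85 − 305.0 = 138.5·3.7808 − 305.0 = 218.637.
Rounded: (255, 235, 219).
In hex: #FFEBDB.

#FFEBDB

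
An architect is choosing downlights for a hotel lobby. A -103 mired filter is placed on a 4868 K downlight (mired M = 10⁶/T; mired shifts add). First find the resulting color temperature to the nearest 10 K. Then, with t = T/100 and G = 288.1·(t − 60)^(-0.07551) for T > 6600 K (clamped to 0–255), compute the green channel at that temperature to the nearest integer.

M_in = 10⁶/4868 = 205.42; M_out = 205.42 + (-103) = 102.42.
T_out = 10⁶/102.42 = 9763.4 K → 9760 K; t = 97.6.
G = 288.1·(97.6 − 60)^(-0.07551) = 288.1·37.6^(-0.07551) = 288.1·0.76043 = 219.079.
Rounded: 219.

219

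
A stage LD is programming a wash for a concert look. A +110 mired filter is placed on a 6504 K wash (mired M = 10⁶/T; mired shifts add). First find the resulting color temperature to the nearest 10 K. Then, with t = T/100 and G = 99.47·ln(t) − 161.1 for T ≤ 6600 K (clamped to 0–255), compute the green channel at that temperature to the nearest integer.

M_in = 10⁶/6504 = 153.75; M_out = 153.75 + (+110) = 263.75.
T_out = 10⁶/263.75 = 3791.4 K → 3790 K; t = 37.9.
G = 99.47·ln 37.9 − 161.1 = 99.47·3.6350 − 161.1 = 200.469.
Rounded: 200.

200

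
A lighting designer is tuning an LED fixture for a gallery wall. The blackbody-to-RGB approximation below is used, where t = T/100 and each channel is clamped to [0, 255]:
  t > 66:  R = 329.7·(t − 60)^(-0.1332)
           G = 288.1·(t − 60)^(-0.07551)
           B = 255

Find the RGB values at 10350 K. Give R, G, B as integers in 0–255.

t = 10350/100 = 103.5; the t > 66 branch applies.
R = 329.7·(103.5 − 60)^(-0.1332) = 329.7·43.5^(-0.1332) = 329.7·0.60500 = 199.468.
G = 288.1·(103.5 − 60)^(-0.07551) = 288.1·43.5^(-0.07551) = 288.1·0.75210 = 216.681.
B = 255 by definition for t > 66.
Rounded: (199, 217, 255).

R=199, G=217, B=255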